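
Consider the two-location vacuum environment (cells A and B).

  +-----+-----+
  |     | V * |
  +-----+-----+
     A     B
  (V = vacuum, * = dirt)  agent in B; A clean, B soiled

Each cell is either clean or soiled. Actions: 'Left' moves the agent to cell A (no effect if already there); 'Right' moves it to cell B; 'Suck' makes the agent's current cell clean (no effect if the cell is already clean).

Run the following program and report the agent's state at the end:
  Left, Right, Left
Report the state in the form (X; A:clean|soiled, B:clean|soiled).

1) do Left; now (A; A:clean, B:soiled)
2) do Right; now (B; A:clean, B:soiled)
3) do Left; now (A; A:clean, B:soiled)

(A; A:clean, B:soiled)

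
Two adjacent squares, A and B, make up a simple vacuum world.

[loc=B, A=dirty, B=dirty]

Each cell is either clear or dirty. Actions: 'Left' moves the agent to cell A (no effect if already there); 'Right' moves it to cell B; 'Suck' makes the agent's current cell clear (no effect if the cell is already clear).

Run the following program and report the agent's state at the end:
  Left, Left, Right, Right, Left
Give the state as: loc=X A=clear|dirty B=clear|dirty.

[1] after Left: loc=A A=dirty B=dirty
[2] after Left: loc=A A=dirty B=dirty
[3] after Right: loc=B A=dirty B=dirty
[4] after Right: loc=B A=dirty B=dirty
[5] after Left: loc=A A=dirty B=dirty

loc=A A=dirty B=dirty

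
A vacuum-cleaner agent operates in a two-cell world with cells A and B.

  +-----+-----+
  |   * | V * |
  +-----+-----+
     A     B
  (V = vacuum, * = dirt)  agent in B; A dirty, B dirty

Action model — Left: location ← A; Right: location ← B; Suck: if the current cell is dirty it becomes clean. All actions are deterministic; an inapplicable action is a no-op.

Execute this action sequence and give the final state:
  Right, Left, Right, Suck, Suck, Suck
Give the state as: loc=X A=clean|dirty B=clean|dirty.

1. Right → loc=B A=dirty B=dirty
2. Left → loc=A A=dirty B=dirty
3. Right → loc=B A=dirty B=dirty
4. Suck → loc=B A=dirty B=clean
5. Suck → loc=B A=dirty B=clean
6. Suck → loc=B A=dirty B=clean

loc=B A=dirty B=clean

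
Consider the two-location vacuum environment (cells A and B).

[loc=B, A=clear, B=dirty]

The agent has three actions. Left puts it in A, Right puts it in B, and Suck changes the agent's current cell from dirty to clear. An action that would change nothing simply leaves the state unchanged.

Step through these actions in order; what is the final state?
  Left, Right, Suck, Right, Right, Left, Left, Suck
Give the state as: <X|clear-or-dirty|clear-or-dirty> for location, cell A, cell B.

<A|clear|clear>

1) do Left; now <A|clear|dirty>
2) do Right; now <B|clear|dirty>
3) do Suck; now <B|clear|clear>
4) do Right; now <B|clear|clear>
5) do Right; now <B|clear|clear>
6) do Left; now <A|clear|clear>
7) do Left; now <A|clear|clear>
8) do Suck; now <A|clear|clear>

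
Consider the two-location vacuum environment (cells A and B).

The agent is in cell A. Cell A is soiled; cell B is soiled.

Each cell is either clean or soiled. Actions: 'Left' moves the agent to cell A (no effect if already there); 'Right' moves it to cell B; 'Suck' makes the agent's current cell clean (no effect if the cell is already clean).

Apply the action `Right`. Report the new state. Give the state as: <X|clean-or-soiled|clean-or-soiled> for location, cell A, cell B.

start: <A|soiled|soiled>
Right (#1): <B|soiled|soiled>

<B|soiled|soiled>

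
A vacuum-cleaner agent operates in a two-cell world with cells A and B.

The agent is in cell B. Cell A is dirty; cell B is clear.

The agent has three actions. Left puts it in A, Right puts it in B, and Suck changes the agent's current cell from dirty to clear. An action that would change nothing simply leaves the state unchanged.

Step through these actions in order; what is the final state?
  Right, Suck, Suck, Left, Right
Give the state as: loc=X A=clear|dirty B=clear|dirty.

[1] after Right: loc=B A=dirty B=clear
[2] after Suck: loc=B A=dirty B=clear
[3] after Suck: loc=B A=dirty B=clear
[4] after Left: loc=A A=dirty B=clear
[5] after Right: loc=B A=dirty B=clear

loc=B A=dirty B=clear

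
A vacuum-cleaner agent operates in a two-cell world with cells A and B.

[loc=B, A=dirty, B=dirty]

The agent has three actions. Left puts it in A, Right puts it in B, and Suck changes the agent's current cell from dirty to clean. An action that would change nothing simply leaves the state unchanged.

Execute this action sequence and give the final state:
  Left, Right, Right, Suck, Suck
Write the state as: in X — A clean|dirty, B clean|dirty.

1) do Left; now in A — A dirty, B dirty
2) do Right; now in B — A dirty, B dirty
3) do Right; now in B — A dirty, B dirty
4) do Suck; now in B — A dirty, B clean
5) do Suck; now in B — A dirty, B clean

in B — A dirty, B clean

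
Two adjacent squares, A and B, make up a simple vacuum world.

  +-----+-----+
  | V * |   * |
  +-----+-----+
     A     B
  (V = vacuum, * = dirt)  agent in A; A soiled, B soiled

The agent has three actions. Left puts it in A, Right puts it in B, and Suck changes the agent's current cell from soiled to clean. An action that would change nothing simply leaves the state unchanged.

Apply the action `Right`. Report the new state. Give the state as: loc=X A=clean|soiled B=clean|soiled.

start: loc=A A=soiled B=soiled
Right (#1): loc=B A=soiled B=soiled

loc=B A=soiled B=soiled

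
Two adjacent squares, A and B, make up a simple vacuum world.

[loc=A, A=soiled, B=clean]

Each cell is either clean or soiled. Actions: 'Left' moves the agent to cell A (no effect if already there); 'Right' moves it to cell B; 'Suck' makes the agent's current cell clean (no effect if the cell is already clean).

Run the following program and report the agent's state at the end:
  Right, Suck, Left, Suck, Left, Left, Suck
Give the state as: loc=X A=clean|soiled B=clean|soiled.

loc=A A=clean B=clean

1) do Right; now loc=B A=soiled B=clean
2) do Suck; now loc=B A=soiled B=clean
3) do Left; now loc=A A=soiled B=clean
4) do Suck; now loc=A A=clean B=clean
5) do Left; now loc=A A=clean B=clean
6) do Left; now loc=A A=clean B=clean
7) do Suck; now loc=A A=clean B=clean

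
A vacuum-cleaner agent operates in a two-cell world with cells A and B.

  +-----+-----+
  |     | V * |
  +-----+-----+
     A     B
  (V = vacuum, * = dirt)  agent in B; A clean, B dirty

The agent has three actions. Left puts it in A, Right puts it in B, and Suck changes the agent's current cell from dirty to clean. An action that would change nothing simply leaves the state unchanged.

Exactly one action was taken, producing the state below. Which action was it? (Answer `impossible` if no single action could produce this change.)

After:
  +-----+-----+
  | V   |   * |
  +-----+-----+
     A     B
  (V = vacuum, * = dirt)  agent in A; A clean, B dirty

try  Left: <A|clean|dirty>  ← match
try Right: <B|clean|dirty>
try  Suck: <B|clean|clean>

Left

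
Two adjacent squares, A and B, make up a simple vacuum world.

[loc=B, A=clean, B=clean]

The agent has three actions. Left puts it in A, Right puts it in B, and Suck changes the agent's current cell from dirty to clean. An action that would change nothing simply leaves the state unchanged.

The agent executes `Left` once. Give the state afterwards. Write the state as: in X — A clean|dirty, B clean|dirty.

in A — A clean, B clean

start: in B — A clean, B clean
Left (#1): in A — A clean, B clean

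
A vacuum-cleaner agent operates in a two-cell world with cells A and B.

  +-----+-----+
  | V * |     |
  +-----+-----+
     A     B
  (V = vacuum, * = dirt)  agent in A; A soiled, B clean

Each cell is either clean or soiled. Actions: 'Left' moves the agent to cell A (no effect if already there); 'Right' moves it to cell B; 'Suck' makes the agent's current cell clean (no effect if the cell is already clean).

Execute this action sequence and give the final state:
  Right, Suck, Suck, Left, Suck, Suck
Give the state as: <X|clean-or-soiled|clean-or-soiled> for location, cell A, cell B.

<A|clean|clean>

t=1 Right ⇒ <B|soiled|clean>
t=2 Suck ⇒ <B|soiled|clean>
t=3 Suck ⇒ <B|soiled|clean>
t=4 Left ⇒ <A|soiled|clean>
t=5 Suck ⇒ <A|clean|clean>
t=6 Suck ⇒ <A|clean|clean>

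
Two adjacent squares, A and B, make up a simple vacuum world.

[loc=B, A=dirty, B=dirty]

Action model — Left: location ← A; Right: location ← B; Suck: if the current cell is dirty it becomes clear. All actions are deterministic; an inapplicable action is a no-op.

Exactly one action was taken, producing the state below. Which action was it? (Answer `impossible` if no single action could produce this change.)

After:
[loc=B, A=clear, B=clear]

impossible

try  Left: <A|dirty|dirty>
try Right: <B|dirty|dirty>
try  Suck: <B|dirty|clear>
no single action produces the after-state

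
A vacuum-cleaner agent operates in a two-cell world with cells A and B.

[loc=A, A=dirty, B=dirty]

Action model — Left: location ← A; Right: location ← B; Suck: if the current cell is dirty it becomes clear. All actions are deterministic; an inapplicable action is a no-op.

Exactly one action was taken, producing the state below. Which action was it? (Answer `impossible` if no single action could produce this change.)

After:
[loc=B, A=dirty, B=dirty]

try  Left: <A|dirty|dirty>
try Right: <B|dirty|dirty>  ← match
try  Suck: <A|clear|dirty>

Right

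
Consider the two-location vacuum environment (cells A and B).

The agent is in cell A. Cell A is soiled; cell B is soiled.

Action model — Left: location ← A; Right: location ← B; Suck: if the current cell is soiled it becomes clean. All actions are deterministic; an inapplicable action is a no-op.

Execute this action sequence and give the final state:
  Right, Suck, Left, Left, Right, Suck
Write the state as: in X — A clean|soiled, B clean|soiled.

1. Right → in B — A soiled, B soiled
2. Suck → in B — A soiled, B clean
3. Left → in A — A soiled, B clean
4. Left → in A — A soiled, B clean
5. Right → in B — A soiled, B clean
6. Suck → in B — A soiled, B clean

in B — A soiled, B clean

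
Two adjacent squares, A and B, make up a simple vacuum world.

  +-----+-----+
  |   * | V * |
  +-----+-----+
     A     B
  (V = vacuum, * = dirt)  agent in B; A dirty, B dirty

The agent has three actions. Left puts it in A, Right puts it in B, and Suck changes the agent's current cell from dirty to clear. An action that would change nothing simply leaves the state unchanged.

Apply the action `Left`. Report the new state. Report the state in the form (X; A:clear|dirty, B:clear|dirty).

(A; A:dirty, B:dirty)

start: (B; A:dirty, B:dirty)
t=1 Left ⇒ (A; A:dirty, B:dirty)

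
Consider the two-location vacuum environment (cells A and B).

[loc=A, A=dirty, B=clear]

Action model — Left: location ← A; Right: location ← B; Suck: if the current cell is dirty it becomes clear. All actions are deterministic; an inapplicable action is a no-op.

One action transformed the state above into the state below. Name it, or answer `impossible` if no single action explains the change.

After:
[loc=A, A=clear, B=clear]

Suck

try  Left: loc=A A=dirty B=clear
try Right: loc=B A=dirty B=clear
try  Suck: loc=A A=clear B=clear  ← match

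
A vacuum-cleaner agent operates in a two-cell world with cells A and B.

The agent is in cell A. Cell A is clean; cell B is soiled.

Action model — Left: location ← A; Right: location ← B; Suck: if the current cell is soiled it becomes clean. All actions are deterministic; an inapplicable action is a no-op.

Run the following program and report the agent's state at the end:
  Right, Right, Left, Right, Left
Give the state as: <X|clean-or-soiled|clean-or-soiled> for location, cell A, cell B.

step 1/5 (Right): <B|clean|soiled>
step 2/5 (Right): <B|clean|soiled>
step 3/5 (Left): <A|clean|soiled>
step 4/5 (Right): <B|clean|soiled>
step 5/5 (Left): <A|clean|soiled>

<A|clean|soiled>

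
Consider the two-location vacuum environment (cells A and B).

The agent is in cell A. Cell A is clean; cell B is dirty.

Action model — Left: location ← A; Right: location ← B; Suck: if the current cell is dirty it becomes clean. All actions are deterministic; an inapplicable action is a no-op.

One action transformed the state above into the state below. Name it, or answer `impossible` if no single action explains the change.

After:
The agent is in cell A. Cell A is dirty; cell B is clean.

try  Left: <A|clean|dirty>
try Right: <B|clean|dirty>
try  Suck: <A|clean|dirty>
no single action produces the after-state

impossible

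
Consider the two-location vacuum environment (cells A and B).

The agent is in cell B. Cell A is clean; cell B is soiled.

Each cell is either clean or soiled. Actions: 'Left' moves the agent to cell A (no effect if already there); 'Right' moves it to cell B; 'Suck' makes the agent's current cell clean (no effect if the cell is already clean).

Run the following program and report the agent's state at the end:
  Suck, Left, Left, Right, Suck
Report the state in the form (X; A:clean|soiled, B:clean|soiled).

Suck (#1): (B; A:clean, B:clean)
Left (#2): (A; A:clean, B:clean)
Left (#3): (A; A:clean, B:clean)
Right (#4): (B; A:clean, B:clean)
Suck (#5): (B; A:clean, B:clean)

(B; A:clean, B:clean)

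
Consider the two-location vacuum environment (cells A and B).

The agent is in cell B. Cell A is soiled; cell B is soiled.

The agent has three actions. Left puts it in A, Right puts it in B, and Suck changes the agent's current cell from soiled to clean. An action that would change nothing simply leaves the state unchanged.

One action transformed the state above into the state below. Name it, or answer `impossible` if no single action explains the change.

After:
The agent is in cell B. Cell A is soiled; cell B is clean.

Suck

try  Left: <A|soiled|soiled>
try Right: <B|soiled|soiled>
try  Suck: <B|soiled|clean>  ← match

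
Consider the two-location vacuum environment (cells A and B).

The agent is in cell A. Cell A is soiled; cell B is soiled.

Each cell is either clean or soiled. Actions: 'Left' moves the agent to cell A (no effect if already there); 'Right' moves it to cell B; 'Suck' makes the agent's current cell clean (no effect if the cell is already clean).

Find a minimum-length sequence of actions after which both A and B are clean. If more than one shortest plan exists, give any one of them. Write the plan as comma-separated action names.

[1] after Suck: <A|clean|soiled>
[2] after Right: <B|clean|soiled>
[3] after Suck: <B|clean|clean>
min 3: Suck A + move + Suck B

Suck, Right, Suck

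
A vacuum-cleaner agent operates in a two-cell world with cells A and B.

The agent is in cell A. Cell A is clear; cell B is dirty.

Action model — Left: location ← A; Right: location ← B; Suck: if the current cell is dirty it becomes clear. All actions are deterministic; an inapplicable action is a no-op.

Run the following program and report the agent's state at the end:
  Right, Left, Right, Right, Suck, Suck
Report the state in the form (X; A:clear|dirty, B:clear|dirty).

[1] after Right: (B; A:clear, B:dirty)
[2] after Left: (A; A:clear, B:dirty)
[3] after Right: (B; A:clear, B:dirty)
[4] after Right: (B; A:clear, B:dirty)
[5] after Suck: (B; A:clear, B:clear)
[6] after Suck: (B; A:clear, B:clear)

(B; A:clear, B:clear)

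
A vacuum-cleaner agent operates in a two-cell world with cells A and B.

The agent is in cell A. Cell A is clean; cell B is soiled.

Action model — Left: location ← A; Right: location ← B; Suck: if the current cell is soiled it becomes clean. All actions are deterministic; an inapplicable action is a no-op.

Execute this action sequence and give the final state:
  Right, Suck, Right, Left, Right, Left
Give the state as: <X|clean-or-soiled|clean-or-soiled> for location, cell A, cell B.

<A|clean|clean>

1) do Right; now <B|clean|soiled>
2) do Suck; now <B|clean|clean>
3) do Right; now <B|clean|clean>
4) do Left; now <A|clean|clean>
5) do Right; now <B|clean|clean>
6) do Left; now <A|clean|clean>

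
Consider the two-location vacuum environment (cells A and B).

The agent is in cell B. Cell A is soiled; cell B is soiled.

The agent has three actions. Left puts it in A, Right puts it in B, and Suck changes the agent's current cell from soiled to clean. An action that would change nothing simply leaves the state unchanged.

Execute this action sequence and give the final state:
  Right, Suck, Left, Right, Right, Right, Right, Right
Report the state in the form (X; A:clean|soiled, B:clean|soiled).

step 1/8 (Right): (B; A:soiled, B:soiled)
step 2/8 (Suck): (B; A:soiled, B:clean)
step 3/8 (Left): (A; A:soiled, B:clean)
step 4/8 (Right): (B; A:soiled, B:clean)
step 5/8 (Right): (B; A:soiled, B:clean)
step 6/8 (Right): (B; A:soiled, B:clean)
step 7/8 (Right): (B; A:soiled, B:clean)
step 8/8 (Right): (B; A:soiled, B:clean)

(B; A:soiled, B:clean)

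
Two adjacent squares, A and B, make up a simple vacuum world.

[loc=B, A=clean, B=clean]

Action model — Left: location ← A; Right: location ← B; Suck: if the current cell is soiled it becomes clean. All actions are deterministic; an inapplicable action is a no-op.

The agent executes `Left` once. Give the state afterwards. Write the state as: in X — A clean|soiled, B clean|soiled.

in A — A clean, B clean

start: in B — A clean, B clean
step 1/1 (Left): in A — A clean, B clean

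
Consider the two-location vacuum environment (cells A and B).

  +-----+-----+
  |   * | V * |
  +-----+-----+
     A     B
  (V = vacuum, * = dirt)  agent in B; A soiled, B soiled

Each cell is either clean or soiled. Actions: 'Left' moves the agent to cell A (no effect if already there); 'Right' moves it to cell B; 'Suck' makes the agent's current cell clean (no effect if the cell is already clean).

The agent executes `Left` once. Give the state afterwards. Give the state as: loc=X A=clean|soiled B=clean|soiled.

loc=A A=soiled B=soiled

start: loc=B A=soiled B=soiled
[1] after Left: loc=A A=soiled B=soiled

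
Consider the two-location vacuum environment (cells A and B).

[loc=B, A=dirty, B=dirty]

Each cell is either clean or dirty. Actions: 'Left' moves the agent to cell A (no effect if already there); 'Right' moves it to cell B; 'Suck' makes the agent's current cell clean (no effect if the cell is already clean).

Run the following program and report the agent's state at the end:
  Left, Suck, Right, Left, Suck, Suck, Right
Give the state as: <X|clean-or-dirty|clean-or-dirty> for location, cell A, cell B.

Left (#1): <A|dirty|dirty>
Suck (#2): <A|clean|dirty>
Right (#3): <B|clean|dirty>
Left (#4): <A|clean|dirty>
Suck (#5): <A|clean|dirty>
Suck (#6): <A|clean|dirty>
Right (#7): <B|clean|dirty>

<B|clean|dirty>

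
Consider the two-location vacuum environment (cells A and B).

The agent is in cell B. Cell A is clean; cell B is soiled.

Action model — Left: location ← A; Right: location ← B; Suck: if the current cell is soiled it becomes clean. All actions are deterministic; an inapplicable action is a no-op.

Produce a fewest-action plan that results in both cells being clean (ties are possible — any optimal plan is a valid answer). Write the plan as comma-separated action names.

Suck

step 1/1 (Suck): in B — A clean, B clean
min 1: B is soiled, one Suck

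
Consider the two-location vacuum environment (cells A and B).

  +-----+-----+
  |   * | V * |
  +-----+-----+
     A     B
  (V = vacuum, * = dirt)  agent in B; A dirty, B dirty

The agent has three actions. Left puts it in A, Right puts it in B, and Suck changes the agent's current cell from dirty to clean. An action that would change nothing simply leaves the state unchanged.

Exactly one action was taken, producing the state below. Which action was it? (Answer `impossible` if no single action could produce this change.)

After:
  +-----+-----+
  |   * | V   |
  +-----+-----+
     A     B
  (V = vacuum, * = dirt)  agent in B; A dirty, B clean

try  Left: in A — A dirty, B dirty
try Right: in B — A dirty, B dirty
try  Suck: in B — A dirty, B clean  ← match

Suck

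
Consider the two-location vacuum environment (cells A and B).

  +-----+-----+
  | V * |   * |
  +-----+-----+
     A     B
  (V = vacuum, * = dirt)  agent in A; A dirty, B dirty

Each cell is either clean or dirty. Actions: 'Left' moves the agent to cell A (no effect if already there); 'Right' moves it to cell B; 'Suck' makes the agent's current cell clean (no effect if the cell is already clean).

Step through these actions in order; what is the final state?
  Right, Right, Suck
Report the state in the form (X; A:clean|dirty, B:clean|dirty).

(B; A:dirty, B:clean)

Right (#1): (B; A:dirty, B:dirty)
Right (#2): (B; A:dirty, B:dirty)
Suck (#3): (B; A:dirty, B:clean)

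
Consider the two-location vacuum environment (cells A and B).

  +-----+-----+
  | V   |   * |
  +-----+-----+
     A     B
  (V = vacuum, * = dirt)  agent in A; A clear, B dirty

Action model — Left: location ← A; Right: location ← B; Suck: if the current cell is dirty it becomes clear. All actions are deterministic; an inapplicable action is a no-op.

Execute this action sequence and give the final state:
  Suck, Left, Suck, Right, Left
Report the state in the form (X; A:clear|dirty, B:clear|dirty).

(A; A:clear, B:dirty)

step 1/5 (Suck): (A; A:clear, B:dirty)
step 2/5 (Left): (A; A:clear, B:dirty)
step 3/5 (Suck): (A; A:clear, B:dirty)
step 4/5 (Right): (B; A:clear, B:dirty)
step 5/5 (Left): (A; A:clear, B:dirty)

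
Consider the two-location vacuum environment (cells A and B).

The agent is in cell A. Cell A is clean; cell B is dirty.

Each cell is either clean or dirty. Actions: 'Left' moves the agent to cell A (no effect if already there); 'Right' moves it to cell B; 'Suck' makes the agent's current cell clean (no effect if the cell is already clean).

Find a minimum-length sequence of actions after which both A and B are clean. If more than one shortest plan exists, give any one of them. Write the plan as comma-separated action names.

Right, Suck

step 1/2 (Right): loc=B A=clean B=dirty
step 2/2 (Suck): loc=B A=clean B=clean
min 2: go B then Suck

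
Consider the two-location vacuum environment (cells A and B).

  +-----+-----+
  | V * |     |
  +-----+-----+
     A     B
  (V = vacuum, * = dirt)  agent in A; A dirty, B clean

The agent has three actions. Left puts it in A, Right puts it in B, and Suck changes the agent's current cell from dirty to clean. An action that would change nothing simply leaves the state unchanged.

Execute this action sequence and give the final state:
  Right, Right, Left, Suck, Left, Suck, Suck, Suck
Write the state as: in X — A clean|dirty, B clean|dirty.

t=1 Right ⇒ in B — A dirty, B clean
t=2 Right ⇒ in B — A dirty, B clean
t=3 Left ⇒ in A — A dirty, B clean
t=4 Suck ⇒ in A — A clean, B clean
t=5 Left ⇒ in A — A clean, B clean
t=6 Suck ⇒ in A — A clean, B clean
t=7 Suck ⇒ in A — A clean, B clean
t=8 Suck ⇒ in A — A clean, B clean

in A — A clean, B clean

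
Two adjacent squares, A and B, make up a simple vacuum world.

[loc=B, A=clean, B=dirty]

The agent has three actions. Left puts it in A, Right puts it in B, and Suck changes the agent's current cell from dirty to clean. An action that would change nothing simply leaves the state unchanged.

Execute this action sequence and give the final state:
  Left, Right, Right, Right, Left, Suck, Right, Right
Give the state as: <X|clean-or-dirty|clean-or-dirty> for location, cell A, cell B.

step 1/8 (Left): <A|clean|dirty>
step 2/8 (Right): <B|clean|dirty>
step 3/8 (Right): <B|clean|dirty>
step 4/8 (Right): <B|clean|dirty>
step 5/8 (Left): <A|clean|dirty>
step 6/8 (Suck): <A|clean|dirty>
step 7/8 (Right): <B|clean|dirty>
step 8/8 (Right): <B|clean|dirty>

<B|clean|dirty>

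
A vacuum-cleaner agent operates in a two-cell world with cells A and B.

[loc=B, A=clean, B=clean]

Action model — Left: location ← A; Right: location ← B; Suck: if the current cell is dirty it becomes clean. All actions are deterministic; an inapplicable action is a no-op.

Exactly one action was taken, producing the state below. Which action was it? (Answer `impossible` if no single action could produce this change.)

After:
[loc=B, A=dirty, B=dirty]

impossible

try  Left: in A — A clean, B clean
try Right: in B — A clean, B clean
try  Suck: in B — A clean, B clean
no single action produces the after-state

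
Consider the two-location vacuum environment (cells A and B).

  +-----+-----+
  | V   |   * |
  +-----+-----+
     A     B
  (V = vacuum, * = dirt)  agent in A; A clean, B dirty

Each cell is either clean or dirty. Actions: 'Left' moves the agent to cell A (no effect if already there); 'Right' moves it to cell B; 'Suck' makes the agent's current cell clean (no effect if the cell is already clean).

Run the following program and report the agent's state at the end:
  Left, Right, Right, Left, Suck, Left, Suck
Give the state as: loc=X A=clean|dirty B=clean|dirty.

1. Left → loc=A A=clean B=dirty
2. Right → loc=B A=clean B=dirty
3. Right → loc=B A=clean B=dirty
4. Left → loc=A A=clean B=dirty
5. Suck → loc=A A=clean B=dirty
6. Left → loc=A A=clean B=dirty
7. Suck → loc=A A=clean B=dirty

loc=A A=clean B=dirty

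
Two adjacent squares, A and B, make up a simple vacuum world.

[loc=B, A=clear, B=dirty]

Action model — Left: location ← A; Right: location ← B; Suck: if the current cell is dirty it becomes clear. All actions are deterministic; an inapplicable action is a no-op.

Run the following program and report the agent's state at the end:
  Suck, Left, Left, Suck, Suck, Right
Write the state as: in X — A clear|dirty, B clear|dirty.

in B — A clear, B clear

1. Suck → in B — A clear, B clear
2. Left → in A — A clear, B clear
3. Left → in A — A clear, B clear
4. Suck → in A — A clear, B clear
5. Suck → in A — A clear, B clear
6. Right → in B — A clear, B clear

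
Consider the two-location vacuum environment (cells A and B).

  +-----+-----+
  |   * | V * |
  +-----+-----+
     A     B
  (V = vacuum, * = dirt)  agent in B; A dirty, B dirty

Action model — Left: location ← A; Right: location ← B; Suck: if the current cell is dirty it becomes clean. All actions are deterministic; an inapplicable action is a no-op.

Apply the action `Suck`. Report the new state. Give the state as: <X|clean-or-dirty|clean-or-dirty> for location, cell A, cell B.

start: <B|dirty|dirty>
step 1/1 (Suck): <B|dirty|clean>

<B|dirty|clean>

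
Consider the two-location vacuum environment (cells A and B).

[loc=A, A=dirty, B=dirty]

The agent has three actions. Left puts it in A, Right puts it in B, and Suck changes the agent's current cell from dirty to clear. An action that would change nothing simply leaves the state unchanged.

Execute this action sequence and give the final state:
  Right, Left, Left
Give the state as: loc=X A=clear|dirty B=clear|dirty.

loc=A A=dirty B=dirty

Right (#1): loc=B A=dirty B=dirty
Left (#2): loc=A A=dirty B=dirty
Left (#3): loc=A A=dirty B=dirty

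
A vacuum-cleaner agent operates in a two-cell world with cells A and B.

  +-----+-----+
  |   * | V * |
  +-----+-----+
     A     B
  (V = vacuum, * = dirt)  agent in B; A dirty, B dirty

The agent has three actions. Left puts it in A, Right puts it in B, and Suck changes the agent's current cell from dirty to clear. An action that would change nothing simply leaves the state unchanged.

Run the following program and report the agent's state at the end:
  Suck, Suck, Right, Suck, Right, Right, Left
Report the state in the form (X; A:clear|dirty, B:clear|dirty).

(A; A:dirty, B:clear)

1) do Suck; now (B; A:dirty, B:clear)
2) do Suck; now (B; A:dirty, B:clear)
3) do Right; now (B; A:dirty, B:clear)
4) do Suck; now (B; A:dirty, B:clear)
5) do Right; now (B; A:dirty, B:clear)
6) do Right; now (B; A:dirty, B:clear)
7) do Left; now (A; A:dirty, B:clear)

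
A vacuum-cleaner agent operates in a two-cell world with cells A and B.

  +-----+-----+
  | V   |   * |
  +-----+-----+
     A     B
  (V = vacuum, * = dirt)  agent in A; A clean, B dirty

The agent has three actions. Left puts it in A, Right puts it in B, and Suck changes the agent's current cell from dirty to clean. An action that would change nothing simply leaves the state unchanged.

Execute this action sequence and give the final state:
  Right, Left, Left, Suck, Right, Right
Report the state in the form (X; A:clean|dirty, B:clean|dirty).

1. Right → (B; A:clean, B:dirty)
2. Left → (A; A:clean, B:dirty)
3. Left → (A; A:clean, B:dirty)
4. Suck → (A; A:clean, B:dirty)
5. Right → (B; A:clean, B:dirty)
6. Right → (B; A:clean, B:dirty)

(B; A:clean, B:dirty)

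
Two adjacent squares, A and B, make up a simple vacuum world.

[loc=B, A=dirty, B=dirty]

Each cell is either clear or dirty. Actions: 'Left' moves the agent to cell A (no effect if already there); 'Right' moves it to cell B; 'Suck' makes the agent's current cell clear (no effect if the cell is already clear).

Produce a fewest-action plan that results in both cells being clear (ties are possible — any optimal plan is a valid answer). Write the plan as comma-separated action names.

1) do Suck; now in B — A dirty, B clear
2) do Left; now in A — A dirty, B clear
3) do Suck; now in A — A clear, B clear
min 3: Suck B + move + Suck A

Suck, Left, Suck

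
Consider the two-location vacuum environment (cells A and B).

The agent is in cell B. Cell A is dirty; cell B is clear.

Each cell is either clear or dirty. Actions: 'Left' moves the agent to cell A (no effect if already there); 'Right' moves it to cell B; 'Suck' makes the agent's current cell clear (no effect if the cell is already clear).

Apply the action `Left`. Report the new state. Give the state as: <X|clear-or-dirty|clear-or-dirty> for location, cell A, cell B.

<A|dirty|clear>

start: <B|dirty|clear>
t=1 Left ⇒ <A|dirty|clear>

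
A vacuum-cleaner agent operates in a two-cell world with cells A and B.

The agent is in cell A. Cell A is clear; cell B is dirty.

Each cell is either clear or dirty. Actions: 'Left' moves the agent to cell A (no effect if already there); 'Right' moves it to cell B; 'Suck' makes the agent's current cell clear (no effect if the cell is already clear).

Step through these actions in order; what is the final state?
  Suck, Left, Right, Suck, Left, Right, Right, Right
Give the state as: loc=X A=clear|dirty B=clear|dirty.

loc=B A=clear B=clear

step 1/8 (Suck): loc=A A=clear B=dirty
step 2/8 (Left): loc=A A=clear B=dirty
step 3/8 (Right): loc=B A=clear B=dirty
step 4/8 (Suck): loc=B A=clear B=clear
step 5/8 (Left): loc=A A=clear B=clear
step 6/8 (Right): loc=B A=clear B=clear
step 7/8 (Right): loc=B A=clear B=clear
step 8/8 (Right): loc=B A=clear B=clear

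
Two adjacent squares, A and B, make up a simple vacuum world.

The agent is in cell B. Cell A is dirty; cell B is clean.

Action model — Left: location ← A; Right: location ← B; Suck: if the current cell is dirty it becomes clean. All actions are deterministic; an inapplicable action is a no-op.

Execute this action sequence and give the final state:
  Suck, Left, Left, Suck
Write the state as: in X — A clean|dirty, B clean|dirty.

step 1/4 (Suck): in B — A dirty, B clean
step 2/4 (Left): in A — A dirty, B clean
step 3/4 (Left): in A — A dirty, B clean
step 4/4 (Suck): in A — A clean, B clean

in A — A clean, B clean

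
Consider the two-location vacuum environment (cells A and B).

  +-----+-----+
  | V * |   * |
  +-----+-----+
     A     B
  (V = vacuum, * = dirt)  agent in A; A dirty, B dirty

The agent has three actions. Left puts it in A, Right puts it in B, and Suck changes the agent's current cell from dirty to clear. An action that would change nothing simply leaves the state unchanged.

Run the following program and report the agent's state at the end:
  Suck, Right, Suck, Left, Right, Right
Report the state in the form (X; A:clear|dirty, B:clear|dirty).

(B; A:clear, B:clear)

1) do Suck; now (A; A:clear, B:dirty)
2) do Right; now (B; A:clear, B:dirty)
3) do Suck; now (B; A:clear, B:clear)
4) do Left; now (A; A:clear, B:clear)
5) do Right; now (B; A:clear, B:clear)
6) do Right; now (B; A:clear, B:clear)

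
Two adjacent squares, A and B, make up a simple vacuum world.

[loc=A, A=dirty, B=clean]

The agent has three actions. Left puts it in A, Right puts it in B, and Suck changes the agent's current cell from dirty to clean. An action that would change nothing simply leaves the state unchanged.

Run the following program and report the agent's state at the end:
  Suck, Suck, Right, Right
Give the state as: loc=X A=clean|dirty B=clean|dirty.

loc=B A=clean B=clean

Suck (#1): loc=A A=clean B=clean
Suck (#2): loc=A A=clean B=clean
Right (#3): loc=B A=clean B=clean
Right (#4): loc=B A=clean B=clean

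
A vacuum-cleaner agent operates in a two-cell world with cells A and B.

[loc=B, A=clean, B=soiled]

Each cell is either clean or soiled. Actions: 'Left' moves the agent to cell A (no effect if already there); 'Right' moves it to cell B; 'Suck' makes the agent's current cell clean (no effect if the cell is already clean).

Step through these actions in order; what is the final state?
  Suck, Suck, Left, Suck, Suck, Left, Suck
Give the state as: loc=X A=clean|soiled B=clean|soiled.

loc=A A=clean B=clean

Suck (#1): loc=B A=clean B=clean
Suck (#2): loc=B A=clean B=clean
Left (#3): loc=A A=clean B=clean
Suck (#4): loc=A A=clean B=clean
Suck (#5): loc=A A=clean B=clean
Left (#6): loc=A A=clean B=clean
Suck (#7): loc=A A=clean B=clean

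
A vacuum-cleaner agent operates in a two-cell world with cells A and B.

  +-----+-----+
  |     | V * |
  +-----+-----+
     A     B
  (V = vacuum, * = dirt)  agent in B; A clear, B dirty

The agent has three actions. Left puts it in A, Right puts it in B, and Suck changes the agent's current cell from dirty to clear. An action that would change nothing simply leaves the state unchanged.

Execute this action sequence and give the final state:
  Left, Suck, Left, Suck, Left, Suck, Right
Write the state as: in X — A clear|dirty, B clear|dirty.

1. Left → in A — A clear, B dirty
2. Suck → in A — A clear, B dirty
3. Left → in A — A clear, B dirty
4. Suck → in A — A clear, B dirty
5. Left → in A — A clear, B dirty
6. Suck → in A — A clear, B dirty
7. Right → in B — A clear, B dirty

in B — A clear, B dirty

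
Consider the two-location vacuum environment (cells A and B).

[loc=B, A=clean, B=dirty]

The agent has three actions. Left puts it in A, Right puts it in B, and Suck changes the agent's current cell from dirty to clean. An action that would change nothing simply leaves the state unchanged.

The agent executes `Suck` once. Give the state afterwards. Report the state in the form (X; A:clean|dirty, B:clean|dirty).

(B; A:clean, B:clean)

start: (B; A:clean, B:dirty)
step 1/1 (Suck): (B; A:clean, B:clean)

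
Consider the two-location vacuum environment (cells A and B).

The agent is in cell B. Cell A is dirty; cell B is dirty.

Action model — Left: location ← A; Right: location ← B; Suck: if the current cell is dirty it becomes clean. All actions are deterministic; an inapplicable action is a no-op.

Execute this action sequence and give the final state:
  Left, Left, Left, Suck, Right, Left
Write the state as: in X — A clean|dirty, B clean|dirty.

1. Left → in A — A dirty, B dirty
2. Left → in A — A dirty, B dirty
3. Left → in A — A dirty, B dirty
4. Suck → in A — A clean, B dirty
5. Right → in B — A clean, B dirty
6. Left → in A — A clean, B dirty

in A — A clean, B dirty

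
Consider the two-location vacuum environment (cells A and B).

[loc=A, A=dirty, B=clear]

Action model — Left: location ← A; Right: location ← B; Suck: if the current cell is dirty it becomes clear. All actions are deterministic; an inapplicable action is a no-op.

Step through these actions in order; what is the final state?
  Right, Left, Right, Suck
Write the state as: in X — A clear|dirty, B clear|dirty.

1) do Right; now in B — A dirty, B clear
2) do Left; now in A — A dirty, B clear
3) do Right; now in B — A dirty, B clear
4) do Suck; now in B — A dirty, B clear

in B — A dirty, B clear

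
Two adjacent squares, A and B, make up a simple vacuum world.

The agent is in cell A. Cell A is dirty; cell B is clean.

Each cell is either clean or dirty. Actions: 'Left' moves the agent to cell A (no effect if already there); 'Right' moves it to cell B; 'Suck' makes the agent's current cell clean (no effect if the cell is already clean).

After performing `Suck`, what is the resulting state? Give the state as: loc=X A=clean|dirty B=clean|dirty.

loc=A A=clean B=clean

start: loc=A A=dirty B=clean
[1] after Suck: loc=A A=clean B=clean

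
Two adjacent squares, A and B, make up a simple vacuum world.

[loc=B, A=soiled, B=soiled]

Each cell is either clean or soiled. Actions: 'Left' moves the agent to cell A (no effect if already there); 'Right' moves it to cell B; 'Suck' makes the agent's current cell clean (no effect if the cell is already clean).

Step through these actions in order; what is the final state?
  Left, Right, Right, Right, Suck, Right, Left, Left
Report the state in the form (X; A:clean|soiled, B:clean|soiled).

(A; A:soiled, B:clean)

Left (#1): (A; A:soiled, B:soiled)
Right (#2): (B; A:soiled, B:soiled)
Right (#3): (B; A:soiled, B:soiled)
Right (#4): (B; A:soiled, B:soiled)
Suck (#5): (B; A:soiled, B:clean)
Right (#6): (B; A:soiled, B:clean)
Left (#7): (A; A:soiled, B:clean)
Left (#8): (A; A:soiled, B:clean)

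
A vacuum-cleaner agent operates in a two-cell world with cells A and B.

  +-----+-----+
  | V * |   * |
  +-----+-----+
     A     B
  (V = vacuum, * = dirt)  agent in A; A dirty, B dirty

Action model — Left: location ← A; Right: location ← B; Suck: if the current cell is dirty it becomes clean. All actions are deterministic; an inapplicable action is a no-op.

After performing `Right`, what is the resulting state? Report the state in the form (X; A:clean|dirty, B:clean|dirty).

start: (A; A:dirty, B:dirty)
[1] after Right: (B; A:dirty, B:dirty)

(B; A:dirty, B:dirty)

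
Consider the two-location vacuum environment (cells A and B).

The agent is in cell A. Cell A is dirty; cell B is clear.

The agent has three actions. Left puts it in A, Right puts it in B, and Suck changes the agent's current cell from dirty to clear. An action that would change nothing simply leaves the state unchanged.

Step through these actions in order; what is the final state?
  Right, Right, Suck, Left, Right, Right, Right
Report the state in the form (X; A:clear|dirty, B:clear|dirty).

(B; A:dirty, B:clear)

t=1 Right ⇒ (B; A:dirty, B:clear)
t=2 Right ⇒ (B; A:dirty, B:clear)
t=3 Suck ⇒ (B; A:dirty, B:clear)
t=4 Left ⇒ (A; A:dirty, B:clear)
t=5 Right ⇒ (B; A:dirty, B:clear)
t=6 Right ⇒ (B; A:dirty, B:clear)
t=7 Right ⇒ (B; A:dirty, B:clear)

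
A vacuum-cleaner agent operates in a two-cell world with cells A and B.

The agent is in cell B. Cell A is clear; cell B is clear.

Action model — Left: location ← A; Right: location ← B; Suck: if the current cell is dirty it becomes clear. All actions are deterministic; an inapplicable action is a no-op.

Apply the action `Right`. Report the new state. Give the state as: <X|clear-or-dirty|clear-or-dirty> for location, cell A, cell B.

start: <B|clear|clear>
1. Right → <B|clear|clear>

<B|clear|clear>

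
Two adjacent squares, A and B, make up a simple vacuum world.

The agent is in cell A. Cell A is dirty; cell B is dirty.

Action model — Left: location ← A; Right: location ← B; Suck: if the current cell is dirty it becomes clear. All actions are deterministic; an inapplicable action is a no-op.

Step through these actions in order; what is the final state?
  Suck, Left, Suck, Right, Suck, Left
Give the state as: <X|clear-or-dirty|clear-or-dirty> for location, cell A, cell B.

[1] after Suck: <A|clear|dirty>
[2] after Left: <A|clear|dirty>
[3] after Suck: <A|clear|dirty>
[4] after Right: <B|clear|dirty>
[5] after Suck: <B|clear|clear>
[6] after Left: <A|clear|clear>

<A|clear|clear>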